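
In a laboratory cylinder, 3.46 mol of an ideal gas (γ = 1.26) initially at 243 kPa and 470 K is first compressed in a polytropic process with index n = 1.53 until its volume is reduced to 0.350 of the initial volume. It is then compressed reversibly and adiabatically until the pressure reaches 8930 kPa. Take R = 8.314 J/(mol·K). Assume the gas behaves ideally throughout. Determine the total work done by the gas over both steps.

V₁ = nRT₁/P₁ = 3.46×8.314×470/243 = 55.6 L.
Step 1 — Polytropic n=1.53: T₂ = T₁(V₁/V₂)^(n−1) = 470×(2.86)^0.53 = 820 K; P₂ = P₁(V₁/V₂)^n = 1210 kPa.
W = (P₁V₁−P₂V₂)/(n−1) = (243×55.6−1210×19.5)/0.53 = -19000 J.
ΔU = nCvΔT = 3.46×32.0×(820−470) = 38700 J.
Q = ΔU + W = 19700 J.
State after step 1: P = 1210 kPa, V = 19.5 L, T = 820 K.
Step 2 — Adiabatic: T₂/T₁ = (P₂/P₁)^((γ−1)/γ) ⇒ T₂ = 820×(7.37)^0.206 = 1240 K; V₂ = 3.99 L.
ΔU = nCvΔT = 3.46×32.0×(1240−820) = 46300 J.
Q = 0 for an adiabatic process, so W = −ΔU = -46300 J.
Net over both steps: W = -65300 J, Q = 19700 J, ΔU = 85000 J.

-65300 J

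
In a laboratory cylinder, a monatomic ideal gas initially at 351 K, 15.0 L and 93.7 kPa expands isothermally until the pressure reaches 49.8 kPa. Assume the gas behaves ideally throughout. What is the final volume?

Isothermal: T stays 351 K; PV = const ⇒ V₂ = 28.2 L, P₂ = 49.8 kPa.

28.2 L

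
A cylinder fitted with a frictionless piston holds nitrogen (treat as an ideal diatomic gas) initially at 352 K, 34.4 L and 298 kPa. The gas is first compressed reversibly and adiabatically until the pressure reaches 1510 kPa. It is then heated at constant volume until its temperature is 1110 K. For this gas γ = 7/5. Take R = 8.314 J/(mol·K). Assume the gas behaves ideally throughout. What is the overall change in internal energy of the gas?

55200 J

n = P₁V₁/(RT₁) = 298×34.4/(8.314×352) = 3.50 mol.
Step 1 — Adiabatic: T₂/T₁ = (P₂/P₁)^((γ−1)/γ) ⇒ T₂ = 352×(5.07)^0.286 = 560 K; V₂ = 10.8 L.
ΔU = nCvΔT = 3.50×20.8×(560−352) = 15100 J.
Q = 0 for an adiabatic process, so W = −ΔU = -15100 J.
State after step 1: P = 1510 kPa, V = 10.8 L, T = 560 K.
Step 2 — Isochoric: V stays 10.8 L; P/T = const ⇒ T₂ = 1110 K, P₂ = 3000 kPa.
W = 0 (no volume change).
ΔU = nCvΔT = 3.50×20.8×(1110−560) = 40100 J.
Q = ΔU = 40100 J.
Net over both steps: W = -15100 J, Q = 40100 J, ΔU = 55200 J.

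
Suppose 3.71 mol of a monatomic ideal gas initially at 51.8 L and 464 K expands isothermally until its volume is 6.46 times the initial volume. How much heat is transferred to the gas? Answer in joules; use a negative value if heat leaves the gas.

26700 J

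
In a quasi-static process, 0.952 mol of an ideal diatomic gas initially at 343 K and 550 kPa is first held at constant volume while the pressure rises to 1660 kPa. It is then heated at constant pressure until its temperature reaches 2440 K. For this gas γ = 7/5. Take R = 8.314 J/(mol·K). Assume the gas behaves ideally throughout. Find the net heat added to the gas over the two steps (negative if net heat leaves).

52600 J

V₁ = nRT₁/P₁ = 0.952×8.314×343/550 = 4.94 L.
Step 1 — Isochoric: V stays 4.94 L; P/T = const ⇒ T₂ = 1040 K, P₂ = 1660 kPa.
W = 0 (no volume change).
ΔU = nCvΔT = 0.952×20.8×(1040−343) = 13700 J.
Q = ΔU = 13700 J.
State after step 1: P = 1660 kPa, V = 4.94 L, T = 1040 K.
Step 2 — Isobaric: P stays 1660 kPa; V/T = const ⇒ T₂ = 2440 K, V₂ = 11.6 L.
W = PΔV = 1660×(11.6−4.94) kPa·L = 11100 J.
ΔU = nCvΔT = 0.952×20.8×(2440−1040) = 27800 J.
Q = ΔU + W = nCpΔT = 38900 J.
Net over both steps: W = 11100 J, Q = 52600 J, ΔU = 41500 J.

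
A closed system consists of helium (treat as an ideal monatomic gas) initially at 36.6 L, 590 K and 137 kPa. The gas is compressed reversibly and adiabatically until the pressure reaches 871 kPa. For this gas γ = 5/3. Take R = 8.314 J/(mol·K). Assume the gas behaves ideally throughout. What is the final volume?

12.1 L

Adiabatic: T₂/T₁ = (P₂/P₁)^((γ−1)/γ) ⇒ T₂ = 590×(6.36)^0.400 = 1240 K; V₂ = 12.1 L.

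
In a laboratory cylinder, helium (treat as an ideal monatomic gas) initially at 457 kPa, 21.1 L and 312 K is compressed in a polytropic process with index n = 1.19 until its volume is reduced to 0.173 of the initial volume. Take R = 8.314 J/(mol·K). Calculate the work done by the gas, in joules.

n = P₁V₁/(RT₁) = 457×21.1/(8.314×312) = 3.72 mol.
Polytropic n=1.19: T₂ = T₁(V₁/V₂)^(n−1) = 312×(5.78)^0.19 = 435 K; P₂ = P₁(V₁/V₂)^n = 3690 kPa.
W = (P₁V₁−P₂V₂)/(n−1) = (457×21.1−3690×3.65)/0.19 = -20100 J.

-20100 J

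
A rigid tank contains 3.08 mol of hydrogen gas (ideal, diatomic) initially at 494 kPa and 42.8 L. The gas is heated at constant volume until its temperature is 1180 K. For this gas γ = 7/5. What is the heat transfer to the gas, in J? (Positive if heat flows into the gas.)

22700 J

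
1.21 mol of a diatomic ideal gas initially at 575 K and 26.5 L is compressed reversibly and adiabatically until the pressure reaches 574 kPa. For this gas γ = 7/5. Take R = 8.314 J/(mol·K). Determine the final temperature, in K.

758 K

P₁ = nRT₁/V₁ = 1.21×8.314×575/26.5 = 218 kPa.
Adiabatic: T₂/T₁ = (P₂/P₁)^((γ−1)/γ) ⇒ T₂ = 575×(2.63)^0.286 = 758 K; V₂ = 13.3 L.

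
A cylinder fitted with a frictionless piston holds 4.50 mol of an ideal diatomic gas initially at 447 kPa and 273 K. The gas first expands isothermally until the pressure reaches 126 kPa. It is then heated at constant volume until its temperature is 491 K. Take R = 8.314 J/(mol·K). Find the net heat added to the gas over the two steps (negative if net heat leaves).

V₁ = nRT₁/P₁ = 4.50×8.314×273/447 = 22.8 L.
Step 1 — Isothermal: T stays 273 K; PV = const ⇒ V₂ = 81.1 L, P₂ = 126 kPa.
ΔU = 0 (ideal gas, T constant).
W = nRT ln(V₂/V₁) = 4.50×8.314×273×ln(3.55) = 12900 J.
Q = ΔU + W = 12900 J.
State after step 1: P = 126 kPa, V = 81.1 L, T = 273 K.
Step 2 — Isochoric: V stays 81.1 L; P/T = const ⇒ T₂ = 491 K, P₂ = 227 kPa.
W = 0 (no volume change).
ΔU = nCvΔT = 4.50×20.8×(491−273) = 20400 J.
Q = ΔU = 20400 J.
Net over both steps: W = 12900 J, Q = 33300 J, ΔU = 20400 J.

33300 J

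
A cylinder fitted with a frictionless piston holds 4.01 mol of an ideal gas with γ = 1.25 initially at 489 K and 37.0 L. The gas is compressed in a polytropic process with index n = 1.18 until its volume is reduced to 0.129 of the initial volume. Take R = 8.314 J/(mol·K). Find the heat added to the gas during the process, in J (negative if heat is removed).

P₁ = nRT₁/V₁ = 4.01×8.314×489/37.0 = 441 kPa.
Polytropic n=1.18: T₂ = T₁(V₁/V₂)^(n−1) = 489×(7.75)^0.18 = 707 K; P₂ = P₁(V₁/V₂)^n = 4940 kPa.
W = (P₁V₁−P₂V₂)/(n−1) = (441×37.0−4940×4.77)/0.18 = -40400 J.
ΔU = nCvΔT = 4.01×33.3×(707−489) = 29100 J.
Q = ΔU + W = -11300 J.

-11300 J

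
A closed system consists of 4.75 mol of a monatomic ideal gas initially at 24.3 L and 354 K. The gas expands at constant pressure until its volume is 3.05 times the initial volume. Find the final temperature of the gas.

1080 K

P₁ = nRT₁/V₁ = 4.75×8.314×354/24.3 = 575 kPa.
Isobaric: P stays 575 kPa; V/T = const ⇒ T₂ = 1080 K, V₂ = 74.1 L.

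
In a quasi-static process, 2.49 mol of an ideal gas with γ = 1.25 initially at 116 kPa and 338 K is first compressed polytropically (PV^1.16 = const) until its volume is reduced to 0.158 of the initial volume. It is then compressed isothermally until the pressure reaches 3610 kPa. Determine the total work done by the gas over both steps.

V₁ = nRT₁/P₁ = 2.49×8.314×338/116 = 60.3 L.
Step 1 — Polytropic n=1.16: T₂ = T₁(V₁/V₂)^(n−1) = 338×(6.33)^0.16 = 454 K; P₂ = P₁(V₁/V₂)^n = 986 kPa.
W = (P₁V₁−P₂V₂)/(n−1) = (116×60.3−986×9.53)/0.16 = -15000 J.
ΔU = nCvΔT = 2.49×33.3×(454−338) = 9610 J.
Q = ΔU + W = -5410 J.
State after step 1: P = 986 kPa, V = 9.53 L, T = 454 K.
Step 2 — Isothermal: T stays 454 K; PV = const ⇒ V₂ = 2.60 L, P₂ = 3610 kPa.
ΔU = 0 (ideal gas, T constant).
W = nRT ln(V₂/V₁) = 2.49×8.314×454×ln(0.273) = -12200 J.
Q = ΔU + W = -12200 J.
Net over both steps: W = -27200 J, Q = -17600 J, ΔU = 9610 J.

-27200 J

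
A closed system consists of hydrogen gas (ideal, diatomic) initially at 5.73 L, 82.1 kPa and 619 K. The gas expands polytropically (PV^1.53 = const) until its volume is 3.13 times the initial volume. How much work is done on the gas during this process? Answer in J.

-403 J

n = P₁V₁/(RT₁) = 82.1×5.73/(8.314×619) = 0.0914 mol.
Polytropic n=1.53: T₂ = T₁(V₁/V₂)^(n−1) = 619×(0.319)^0.53 = 338 K; P₂ = P₁(V₁/V₂)^n = 14.3 kPa.
W = (P₁V₁−P₂V₂)/(n−1) = (82.1×5.73−14.3×17.9)/0.53 = 403 J.
Work done on the gas = −W_by = -403 J.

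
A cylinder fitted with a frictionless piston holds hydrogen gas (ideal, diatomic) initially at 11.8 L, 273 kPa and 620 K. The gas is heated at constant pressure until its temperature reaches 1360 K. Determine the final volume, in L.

25.9 L

Isobaric: P stays 273 kPa; V/T = const ⇒ T₂ = 1360 K, V₂ = 25.9 L.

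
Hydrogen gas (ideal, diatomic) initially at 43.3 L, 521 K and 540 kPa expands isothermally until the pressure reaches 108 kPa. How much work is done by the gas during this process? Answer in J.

37600 J

n = P₁V₁/(RT₁) = 540×43.3/(8.314×521) = 5.40 mol.
Isothermal: T stays 521 K; PV = const ⇒ V₂ = 216 L, P₂ = 108 kPa.
W = nRT ln(V₂/V₁) = 5.40×8.314×521×ln(5.00) = 37600 J.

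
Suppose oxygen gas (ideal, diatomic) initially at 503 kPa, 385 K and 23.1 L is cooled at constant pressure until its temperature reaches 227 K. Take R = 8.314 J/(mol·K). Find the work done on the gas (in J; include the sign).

n = P₁V₁/(RT₁) = 503×23.1/(8.314×385) = 3.63 mol.
Isobaric: P stays 503 kPa; V/T = const ⇒ T₂ = 227 K, V₂ = 13.6 L.
W = PΔV = 503×(13.6−23.1) kPa·L = -4770 J.
Work done on the gas = −W_by = 4770 J.

4770 J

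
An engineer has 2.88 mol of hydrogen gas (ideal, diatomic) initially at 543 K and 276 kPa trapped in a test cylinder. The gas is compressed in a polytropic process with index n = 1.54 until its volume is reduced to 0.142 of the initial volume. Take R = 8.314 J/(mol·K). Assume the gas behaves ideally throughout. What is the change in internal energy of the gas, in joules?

60800 J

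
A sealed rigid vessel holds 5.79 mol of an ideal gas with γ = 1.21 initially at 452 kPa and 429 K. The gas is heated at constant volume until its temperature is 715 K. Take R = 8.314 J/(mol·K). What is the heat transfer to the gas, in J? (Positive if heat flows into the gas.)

V₁ = nRT₁/P₁ = 5.79×8.314×429/452 = 45.7 L.
Isochoric: V stays 45.7 L; P/T = const ⇒ T₂ = 715 K, P₂ = 753 kPa.
W = 0 (no volume change).
ΔU = nCvΔT = 5.79×39.6×(715−429) = 65600 J.
Q = ΔU = 65600 J.

65600 J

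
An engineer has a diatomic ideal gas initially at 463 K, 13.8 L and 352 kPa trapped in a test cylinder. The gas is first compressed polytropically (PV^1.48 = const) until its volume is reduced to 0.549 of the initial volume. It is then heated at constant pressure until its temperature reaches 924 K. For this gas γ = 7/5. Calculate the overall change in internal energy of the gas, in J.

n = P₁V₁/(RT₁) = 352×13.8/(8.314×463) = 1.26 mol.
Step 1 — Polytropic n=1.48: T₂ = T₁(V₁/V₂)^(n−1) = 463×(1.82)^0.48 = 617 K; P₂ = P₁(V₁/V₂)^n = 855 kPa.
W = (P₁V₁−P₂V₂)/(n−1) = (352×13.8−855×7.58)/0.48 = -3380 J.
ΔU = nCvΔT = 1.26×20.8×(617−463) = 4050 J.
Q = ΔU + W = 675 J.
State after step 1: P = 855 kPa, V = 7.58 L, T = 617 K.
Step 2 — Isobaric: P stays 855 kPa; V/T = const ⇒ T₂ = 924 K, V₂ = 11.3 L.
W = PΔV = 855×(11.3−7.58) kPa·L = 3220 J.
ΔU = nCvΔT = 1.26×20.8×(924−617) = 8040 J.
Q = ΔU + W = nCpΔT = 11300 J.
Net over both steps: W = -159 J, Q = 11900 J, ΔU = 12100 J.

12100 J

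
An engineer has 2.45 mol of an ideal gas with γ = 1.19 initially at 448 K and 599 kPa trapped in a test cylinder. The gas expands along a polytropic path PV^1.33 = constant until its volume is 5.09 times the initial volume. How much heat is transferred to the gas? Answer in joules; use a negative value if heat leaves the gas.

V₁ = nRT₁/P₁ = 2.45×8.314×448/599 = 15.2 L.
Polytropic n=1.33: T₂ = T₁(V₁/V₂)^(n−1) = 448×(0.196)^0.33 = 262 K; P₂ = P₁(V₁/V₂)^n = 68.8 kPa.
W = (P₁V₁−P₂V₂)/(n−1) = (599×15.2−68.8×77.5)/0.33 = 11500 J.
ΔU = nCvΔT = 2.45×43.8×(262−448) = -20000 J.
Q = ΔU + W = -8470 J.

-8470 J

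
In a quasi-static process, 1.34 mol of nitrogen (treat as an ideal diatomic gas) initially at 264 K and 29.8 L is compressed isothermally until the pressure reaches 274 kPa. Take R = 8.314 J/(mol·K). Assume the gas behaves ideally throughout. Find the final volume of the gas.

P₁ = nRT₁/V₁ = 1.34×8.314×264/29.8 = 98.7 kPa.
Isothermal: T stays 264 K; PV = const ⇒ V₂ = 10.7 L, P₂ = 274 kPa.

10.7 L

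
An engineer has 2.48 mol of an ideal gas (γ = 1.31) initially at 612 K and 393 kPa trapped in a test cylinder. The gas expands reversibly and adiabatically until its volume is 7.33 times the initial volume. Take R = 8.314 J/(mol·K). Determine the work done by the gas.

V₁ = nRT₁/P₁ = 2.48×8.314×612/393 = 32.1 L.
Adiabatic: TV^(γ−1) = const ⇒ T₂ = 612×(0.136)^0.310 = 330 K; PV^γ = const ⇒ P₂ = 28.9 kPa.
ΔU = nCvΔT = 2.48×26.8×(330−612) = -18800 J.
Q = 0 for an adiabatic process, so W = −ΔU = 18800 J.

18800 J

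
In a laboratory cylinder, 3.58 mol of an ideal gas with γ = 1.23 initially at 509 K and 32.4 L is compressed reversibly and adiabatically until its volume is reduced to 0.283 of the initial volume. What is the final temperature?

P₁ = nRT₁/V₁ = 3.58×8.314×509/32.4 = 468 kPa.
Adiabatic: TV^(γ−1) = const ⇒ T₂ = 509×(3.53)^0.230 = 680 K; PV^γ = const ⇒ P₂ = 2210 kPa.

680 K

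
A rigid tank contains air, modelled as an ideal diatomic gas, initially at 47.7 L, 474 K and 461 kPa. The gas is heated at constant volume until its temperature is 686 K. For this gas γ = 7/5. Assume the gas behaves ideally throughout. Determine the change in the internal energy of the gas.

n = P₁V₁/(RT₁) = 461×47.7/(8.314×474) = 5.58 mol.
Isochoric: V stays 47.7 L; P/T = const ⇒ T₂ = 686 K, P₂ = 667 kPa.
For an ideal gas ΔU = nCvΔT with Cv = (5/2)R = 20.8 J/(mol·K).
ΔU = 5.58×20.8×(686−474) = 24600 J.

24600 J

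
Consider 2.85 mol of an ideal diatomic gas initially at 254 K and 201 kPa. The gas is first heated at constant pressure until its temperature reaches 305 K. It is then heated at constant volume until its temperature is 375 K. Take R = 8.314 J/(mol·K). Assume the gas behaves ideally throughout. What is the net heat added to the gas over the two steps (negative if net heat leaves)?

8380 J

V₁ = nRT₁/P₁ = 2.85×8.314×254/201 = 29.9 L.
Step 1 — Isobaric: P stays 201 kPa; V/T = const ⇒ T₂ = 305 K, V₂ = 36.0 L.
W = PΔV = 201×(36.0−29.9) kPa·L = 1210 J.
ΔU = nCvΔT = 2.85×20.8×(305−254) = 3020 J.
Q = ΔU + W = nCpΔT = 4230 J.
State after step 1: P = 201 kPa, V = 36.0 L, T = 305 K.
Step 2 — Isochoric: V stays 36.0 L; P/T = const ⇒ T₂ = 375 K, P₂ = 247 kPa.
W = 0 (no volume change).
ΔU = nCvΔT = 2.85×20.8×(375−305) = 4150 J.
Q = ΔU = 4150 J.
Net over both steps: W = 1210 J, Q = 8380 J, ΔU = 7170 J.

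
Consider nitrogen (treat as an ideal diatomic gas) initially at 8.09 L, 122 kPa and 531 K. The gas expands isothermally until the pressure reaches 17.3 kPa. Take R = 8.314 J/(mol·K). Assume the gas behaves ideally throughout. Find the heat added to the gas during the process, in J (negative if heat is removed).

1930 J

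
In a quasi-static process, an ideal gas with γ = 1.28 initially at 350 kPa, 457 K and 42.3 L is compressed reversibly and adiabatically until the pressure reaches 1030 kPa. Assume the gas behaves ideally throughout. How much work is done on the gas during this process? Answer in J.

14100 J

n = P₁V₁/(RT₁) = 350×42.3/(8.314×457) = 3.90 mol.
Adiabatic: T₂/T₁ = (P₂/P₁)^((γ−1)/γ) ⇒ T₂ = 457×(2.94)^0.219 = 579 K; V₂ = 18.2 L.
ΔU = nCvΔT = 3.90×29.7×(579−457) = 14100 J.
Q = 0 for an adiabatic process, so W = −ΔU = -14100 J.
Work done on the gas = −W_by = 14100 J.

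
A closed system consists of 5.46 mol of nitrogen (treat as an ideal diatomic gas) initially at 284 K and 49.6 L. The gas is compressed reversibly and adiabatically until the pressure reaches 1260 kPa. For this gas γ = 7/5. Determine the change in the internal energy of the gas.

18400 J

P₁ = nRT₁/V₁ = 5.46×8.314×284/49.6 = 260 kPa.
Adiabatic: T₂/T₁ = (P₂/P₁)^((γ−1)/γ) ⇒ T₂ = 284×(4.85)^0.286 = 446 K; V₂ = 16.1 L.
For an ideal gas ΔU = nCvΔT with Cv = (5/2)R = 20.8 J/(mol·K).
ΔU = 5.46×20.8×(446−284) = 18400 J.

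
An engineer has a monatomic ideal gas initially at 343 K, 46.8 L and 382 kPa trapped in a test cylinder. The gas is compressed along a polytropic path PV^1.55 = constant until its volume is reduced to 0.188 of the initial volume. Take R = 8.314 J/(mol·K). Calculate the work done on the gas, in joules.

49000 J

n = P₁V₁/(RT₁) = 382×46.8/(8.314×343) = 6.27 mol.
Polytropic n=1.55: T₂ = T₁(V₁/V₂)^(n−1) = 343×(5.32)^0.55 = 860 K; P₂ = P₁(V₁/V₂)^n = 5090 kPa.
W = (P₁V₁−P₂V₂)/(n−1) = (382×46.8−5090×8.80)/0.55 = -49000 J.
Work done on the gas = −W_by = 49000 J.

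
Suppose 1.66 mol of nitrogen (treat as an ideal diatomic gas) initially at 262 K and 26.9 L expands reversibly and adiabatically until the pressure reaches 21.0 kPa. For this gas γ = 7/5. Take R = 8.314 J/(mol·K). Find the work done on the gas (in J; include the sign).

-3720 J

P₁ = nRT₁/V₁ = 1.66×8.314×262/26.9 = 134 kPa.
Adiabatic: T₂/T₁ = (P₂/P₁)^((γ−1)/γ) ⇒ T₂ = 262×(0.156)^0.286 = 154 K; V₂ = 101 L.
ΔU = nCvΔT = 1.66×20.8×(154−262) = -3720 J.
Q = 0 for an adiabatic process, so W = −ΔU = 3720 J.
Work done on the gas = −W_by = -3720 J.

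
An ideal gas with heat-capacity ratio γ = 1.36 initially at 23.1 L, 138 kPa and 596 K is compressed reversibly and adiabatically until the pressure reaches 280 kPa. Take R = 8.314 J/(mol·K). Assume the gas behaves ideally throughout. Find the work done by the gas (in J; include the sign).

-1820 J

n = P₁V₁/(RT₁) = 138×23.1/(8.314×596) = 0.643 mol.
Adiabatic: T₂/T₁ = (P₂/P₁)^((γ−1)/γ) ⇒ T₂ = 596×(2.03)^0.265 = 719 K; V₂ = 13.7 L.
ΔU = nCvΔT = 0.643×23.1×(719−596) = 1820 J.
Q = 0 for an adiabatic process, so W = −ΔU = -1820 J.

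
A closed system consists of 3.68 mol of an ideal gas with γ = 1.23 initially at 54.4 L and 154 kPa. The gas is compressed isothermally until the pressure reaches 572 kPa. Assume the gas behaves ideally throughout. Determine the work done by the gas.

-11000 J

T₁ = P₁V₁/(nR) = 154×54.4/(3.68×8.314) = 274 K.
Isothermal: T stays 274 K; PV = const ⇒ V₂ = 14.6 L, P₂ = 572 kPa.
W = nRT ln(V₂/V₁) = 3.68×8.314×274×ln(0.269) = -11000 J.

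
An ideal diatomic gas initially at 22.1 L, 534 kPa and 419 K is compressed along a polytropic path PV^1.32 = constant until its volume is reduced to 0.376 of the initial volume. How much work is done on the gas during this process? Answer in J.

13600 J

n = P₁V₁/(RT₁) = 534×22.1/(8.314×419) = 3.39 mol.
Polytropic n=1.32: T₂ = T₁(V₁/V₂)^(n−1) = 419×(2.66)^0.32 = 573 K; P₂ = P₁(V₁/V₂)^n = 1940 kPa.
W = (P₁V₁−P₂V₂)/(n−1) = (534×22.1−1940×8.31)/0.32 = -13600 J.
Work done on the gas = −W_by = 13600 J.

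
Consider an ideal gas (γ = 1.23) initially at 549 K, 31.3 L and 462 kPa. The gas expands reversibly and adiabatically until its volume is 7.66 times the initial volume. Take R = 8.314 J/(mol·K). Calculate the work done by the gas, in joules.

n = P₁V₁/(RT₁) = 462×31.3/(8.314×549) = 3.17 mol.
Adiabatic: TV^(γ−1) = const ⇒ T₂ = 549×(0.131)^0.230 = 344 K; PV^γ = const ⇒ P₂ = 37.8 kPa.
ΔU = nCvΔT = 3.17×36.1×(344−549) = -23500 J.
Q = 0 for an adiabatic process, so W = −ΔU = 23500 J.

23500 J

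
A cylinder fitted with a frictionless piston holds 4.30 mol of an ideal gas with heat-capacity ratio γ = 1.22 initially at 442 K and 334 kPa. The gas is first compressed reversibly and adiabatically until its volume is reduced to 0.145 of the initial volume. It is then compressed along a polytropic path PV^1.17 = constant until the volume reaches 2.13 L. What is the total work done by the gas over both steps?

-69300 J

V₁ = nRT₁/P₁ = 4.30×8.314×442/334 = 47.3 L.
Step 1 — Adiabatic: TV^(γ−1) = const ⇒ T₂ = 442×(6.90)^0.220 = 676 K; PV^γ = const ⇒ P₂ = 3520 kPa.
ΔU = nCvΔT = 4.30×37.8×(676−442) = 38000 J.
Q = 0 for an adiabatic process, so W = −ΔU = -38000 J.
State after step 1: P = 3520 kPa, V = 6.86 L, T = 676 K.
Step 2 — Polytropic n=1.17: T₂ = T₁(V₁/V₂)^(n−1) = 676×(3.22)^0.17 = 825 K; P₂ = P₁(V₁/V₂)^n = 13800 kPa.
W = (P₁V₁−P₂V₂)/(n−1) = (3520×6.86−13800×2.13)/0.17 = -31300 J.
ΔU = nCvΔT = 4.30×37.8×(825−676) = 24200 J.
Q = ΔU + W = -7110 J.
Net over both steps: W = -69300 J, Q = -7110 J, ΔU = 62200 J.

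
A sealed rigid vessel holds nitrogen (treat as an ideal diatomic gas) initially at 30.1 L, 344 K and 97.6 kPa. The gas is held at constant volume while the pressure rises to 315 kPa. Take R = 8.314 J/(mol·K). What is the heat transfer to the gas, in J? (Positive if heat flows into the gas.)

n = P₁V₁/(RT₁) = 97.6×30.1/(8.314×344) = 1.03 mol.
Isochoric: V stays 30.1 L; P/T = const ⇒ T₂ = 1110 K, P₂ = 315 kPa.
W = 0 (no volume change).
ΔU = nCvΔT = 1.03×20.8×(1110−344) = 16400 J.
Q = ΔU = 16400 J.

16400 J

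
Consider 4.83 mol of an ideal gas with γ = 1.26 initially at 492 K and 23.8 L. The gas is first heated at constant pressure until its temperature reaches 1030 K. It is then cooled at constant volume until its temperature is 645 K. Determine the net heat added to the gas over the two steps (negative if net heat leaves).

P₁ = nRT₁/V₁ = 4.83×8.314×492/23.8 = 830 kPa.
Step 1 — Isobaric: P stays 830 kPa; V/T = const ⇒ T₂ = 1030 K, V₂ = 49.8 L.
W = PΔV = 830×(49.8−23.8) kPa·L = 21600 J.
ΔU = nCvΔT = 4.83×32.0×(1030−492) = 83100 J.
Q = ΔU + W = nCpΔT = 105000 J.
State after step 1: P = 830 kPa, V = 49.8 L, T = 1030 K.
Step 2 — Isochoric: V stays 49.8 L; P/T = const ⇒ T₂ = 645 K, P₂ = 520 kPa.
W = 0 (no volume change).
ΔU = nCvΔT = 4.83×32.0×(645−1030) = -59500 J.
Q = ΔU = -59500 J.
Net over both steps: W = 21600 J, Q = 45200 J, ΔU = 23600 J.

45200 J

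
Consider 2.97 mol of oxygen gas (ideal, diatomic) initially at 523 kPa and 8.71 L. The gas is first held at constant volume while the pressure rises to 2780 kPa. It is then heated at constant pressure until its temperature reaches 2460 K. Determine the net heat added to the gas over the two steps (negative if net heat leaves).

T₁ = P₁V₁/(nR) = 523×8.71/(2.97×8.314) = 184 K.
Step 1 — Isochoric: V stays 8.71 L; P/T = const ⇒ T₂ = 981 K, P₂ = 2780 kPa.
W = 0 (no volume change).
ΔU = nCvΔT = 2.97×20.8×(981−184) = 49100 J.
Q = ΔU = 49100 J.
State after step 1: P = 2780 kPa, V = 8.71 L, T = 981 K.
Step 2 — Isobaric: P stays 2780 kPa; V/T = const ⇒ T₂ = 2460 K, V₂ = 21.9 L.
W = PΔV = 2780×(21.9−8.71) kPa·L = 36500 J.
ΔU = nCvΔT = 2.97×20.8×(2460−981) = 91300 J.
Q = ΔU + W = nCpΔT = 128000 J.
Net over both steps: W = 36500 J, Q = 177000 J, ΔU = 140000 J.

177000 J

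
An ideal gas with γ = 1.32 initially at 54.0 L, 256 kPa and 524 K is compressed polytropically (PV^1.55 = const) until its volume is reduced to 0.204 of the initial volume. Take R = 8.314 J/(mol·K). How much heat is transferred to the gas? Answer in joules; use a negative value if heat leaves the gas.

25200 J

n = P₁V₁/(RT₁) = 256×54.0/(8.314×524) = 3.17 mol.
Polytropic n=1.55: T₂ = T₁(V₁/V₂)^(n−1) = 524×(4.90)^0.55 = 1260 K; P₂ = P₁(V₁/V₂)^n = 3010 kPa.
W = (P₁V₁−P₂V₂)/(n−1) = (256×54.0−3010×11.0)/0.55 = -35100 J.
ΔU = nCvΔT = 3.17×26.0×(1260−524) = 60400 J.
Q = ΔU + W = 25200 J.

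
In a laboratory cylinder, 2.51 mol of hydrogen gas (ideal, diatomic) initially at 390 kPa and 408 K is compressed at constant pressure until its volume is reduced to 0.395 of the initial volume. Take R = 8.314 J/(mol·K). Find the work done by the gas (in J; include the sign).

V₁ = nRT₁/P₁ = 2.51×8.314×408/390 = 21.8 L.
Isobaric: P stays 390 kPa; V/T = const ⇒ T₂ = 161 K, V₂ = 8.62 L.
W = PΔV = 390×(8.62−21.8) kPa·L = -5150 J.

-5150 J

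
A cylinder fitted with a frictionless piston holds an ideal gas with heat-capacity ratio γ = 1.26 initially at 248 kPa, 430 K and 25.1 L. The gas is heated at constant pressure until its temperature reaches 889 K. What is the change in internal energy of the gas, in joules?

n = P₁V₁/(RT₁) = 248×25.1/(8.314×430) = 1.74 mol.
Isobaric: P stays 248 kPa; V/T = const ⇒ T₂ = 889 K, V₂ = 51.9 L.
For an ideal gas ΔU = nCvΔT with Cv = R/(γ−1) = 32.0 J/(mol·K).
ΔU = 1.74×32.0×(889−430) = 25600 J.

25600 J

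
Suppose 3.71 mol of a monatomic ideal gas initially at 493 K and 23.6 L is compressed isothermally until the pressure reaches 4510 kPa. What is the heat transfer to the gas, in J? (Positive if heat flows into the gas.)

-29600 J

P₁ = nRT₁/V₁ = 3.71×8.314×493/23.6 = 644 kPa.
Isothermal: T stays 493 K; PV = const ⇒ V₂ = 3.37 L, P₂ = 4510 kPa.
ΔU = 0 (ideal gas, T constant).
W = nRT ln(V₂/V₁) = 3.71×8.314×493×ln(0.143) = -29600 J.
Q = ΔU + W = -29600 J.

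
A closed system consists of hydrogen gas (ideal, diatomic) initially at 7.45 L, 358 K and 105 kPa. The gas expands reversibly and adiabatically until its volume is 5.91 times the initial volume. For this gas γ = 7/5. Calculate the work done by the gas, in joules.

995 J

n = P₁V₁/(RT₁) = 105×7.45/(8.314×358) = 0.263 mol.
Adiabatic: TV^(γ−1) = const ⇒ T₂ = 358×(0.169)^0.400 = 176 K; PV^γ = const ⇒ P₂ = 8.73 kPa.
ΔU = nCvΔT = 0.263×20.8×(176−358) = -995 J.
Q = 0 for an adiabatic process, so W = −ΔU = 995 J.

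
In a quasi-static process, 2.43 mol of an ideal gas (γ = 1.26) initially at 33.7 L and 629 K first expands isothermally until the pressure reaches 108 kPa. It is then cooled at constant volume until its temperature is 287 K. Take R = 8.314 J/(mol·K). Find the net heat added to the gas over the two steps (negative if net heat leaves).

-10700 J

P₁ = nRT₁/V₁ = 2.43×8.314×629/33.7 = 377 kPa.
Step 1 — Isothermal: T stays 629 K; PV = const ⇒ V₂ = 118 L, P₂ = 108 kPa.
ΔU = 0 (ideal gas, T constant).
W = nRT ln(V₂/V₁) = 2.43×8.314×629×ln(3.49) = 15900 J.
Q = ΔU + W = 15900 J.
State after step 1: P = 108 kPa, V = 118 L, T = 629 K.
Step 2 — Isochoric: V stays 118 L; P/T = const ⇒ T₂ = 287 K, P₂ = 49.3 kPa.
W = 0 (no volume change).
ΔU = nCvΔT = 2.43×32.0×(287−629) = -26600 J.
Q = ΔU = -26600 J.
Net over both steps: W = 15900 J, Q = -10700 J, ΔU = -26600 J.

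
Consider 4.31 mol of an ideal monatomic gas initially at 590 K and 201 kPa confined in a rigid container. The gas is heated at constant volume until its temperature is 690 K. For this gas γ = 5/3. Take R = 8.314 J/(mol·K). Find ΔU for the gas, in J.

V₁ = nRT₁/P₁ = 4.31×8.314×590/201 = 105 L.
Isochoric: V stays 105 L; P/T = const ⇒ T₂ = 690 K, P₂ = 235 kPa.
For an ideal gas ΔU = nCvΔT with Cv = (3/2)R = 12.5 J/(mol·K).
ΔU = 4.31×12.5×(690−590) = 5380 J.

5380 J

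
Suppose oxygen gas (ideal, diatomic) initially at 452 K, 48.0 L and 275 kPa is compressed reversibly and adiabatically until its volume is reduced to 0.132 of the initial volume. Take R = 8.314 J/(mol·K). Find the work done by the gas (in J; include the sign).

n = P₁V₁/(RT₁) = 275×48.0/(8.314×452) = 3.51 mol.
Adiabatic: TV^(γ−1) = const ⇒ T₂ = 452×(7.58)^0.400 = 1020 K; PV^γ = const ⇒ P₂ = 4680 kPa.
ΔU = nCvΔT = 3.51×20.8×(1020−452) = 41200 J.
Q = 0 for an adiabatic process, so W = −ΔU = -41200 J.

-41200 J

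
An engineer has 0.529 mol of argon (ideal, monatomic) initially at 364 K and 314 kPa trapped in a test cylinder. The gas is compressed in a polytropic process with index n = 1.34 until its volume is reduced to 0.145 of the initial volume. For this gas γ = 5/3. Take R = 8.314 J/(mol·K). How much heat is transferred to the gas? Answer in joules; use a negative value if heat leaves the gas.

-2140 J

V₁ = nRT₁/P₁ = 0.529×8.314×364/314 = 5.10 L.
Polytropic n=1.34: T₂ = T₁(V₁/V₂)^(n−1) = 364×(6.90)^0.34 = 702 K; P₂ = P₁(V₁/V₂)^n = 4180 kPa.
W = (P₁V₁−P₂V₂)/(n−1) = (314×5.10−4180×0.739)/0.34 = -4370 J.
ΔU = nCvΔT = 0.529×12.5×(702−364) = 2230 J.
Q = ΔU + W = -2140 J.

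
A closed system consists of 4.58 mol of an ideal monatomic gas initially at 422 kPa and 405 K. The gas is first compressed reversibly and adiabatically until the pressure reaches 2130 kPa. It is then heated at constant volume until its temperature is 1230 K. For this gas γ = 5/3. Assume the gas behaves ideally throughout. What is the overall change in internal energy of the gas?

47100 J

V₁ = nRT₁/P₁ = 4.58×8.314×405/422 = 36.5 L.
Step 1 — Adiabatic: T₂/T₁ = (P₂/P₁)^((γ−1)/γ) ⇒ T₂ = 405×(5.05)^0.400 = 774 K; V₂ = 13.8 L.
ΔU = nCvΔT = 4.58×12.5×(774−405) = 21100 J.
Q = 0 for an adiabatic process, so W = −ΔU = -21100 J.
State after step 1: P = 2130 kPa, V = 13.8 L, T = 774 K.
Step 2 — Isochoric: V stays 13.8 L; P/T = const ⇒ T₂ = 1230 K, P₂ = 3390 kPa.
W = 0 (no volume change).
ΔU = nCvΔT = 4.58×12.5×(1230−774) = 26100 J.
Q = ΔU = 26100 J.
Net over both steps: W = -21100 J, Q = 26100 J, ΔU = 47100 J.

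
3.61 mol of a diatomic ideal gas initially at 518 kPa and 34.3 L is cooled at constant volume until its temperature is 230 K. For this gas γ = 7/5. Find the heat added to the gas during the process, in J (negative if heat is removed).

T₁ = P₁V₁/(nR) = 518×34.3/(3.61×8.314) = 592 K.
Isochoric: V stays 34.3 L; P/T = const ⇒ T₂ = 230 K, P₂ = 201 kPa.
W = 0 (no volume change).
ΔU = nCvΔT = 3.61×20.8×(230−592) = -27200 J.
Q = ΔU = -27200 J.

-27200 J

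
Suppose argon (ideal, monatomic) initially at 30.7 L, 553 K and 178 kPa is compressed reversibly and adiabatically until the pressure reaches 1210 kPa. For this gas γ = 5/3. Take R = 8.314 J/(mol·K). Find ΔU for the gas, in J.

9450 J

n = P₁V₁/(RT₁) = 178×30.7/(8.314×553) = 1.19 mol.
Adiabatic: T₂/T₁ = (P₂/P₁)^((γ−1)/γ) ⇒ T₂ = 553×(6.80)^0.400 = 1190 K; V₂ = 9.72 L.
For an ideal gas ΔU = nCvΔT with Cv = (3/2)R = 12.5 J/(mol·K).
ΔU = 1.19×12.5×(1190−553) = 9450 J.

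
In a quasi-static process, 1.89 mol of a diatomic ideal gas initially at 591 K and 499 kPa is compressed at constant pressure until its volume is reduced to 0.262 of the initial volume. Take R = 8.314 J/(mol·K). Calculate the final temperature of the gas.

155 K

V₁ = nRT₁/P₁ = 1.89×8.314×591/499 = 18.6 L.
Isobaric: P stays 499 kPa; V/T = const ⇒ T₂ = 155 K, V₂ = 4.88 L.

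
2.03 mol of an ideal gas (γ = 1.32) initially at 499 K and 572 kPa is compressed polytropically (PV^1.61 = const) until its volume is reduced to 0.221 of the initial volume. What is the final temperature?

1250 K

V₁ = nRT₁/P₁ = 2.03×8.314×499/572 = 14.7 L.
Polytropic n=1.61: T₂ = T₁(V₁/V₂)^(n−1) = 499×(4.52)^0.61 = 1250 K; P₂ = P₁(V₁/V₂)^n = 6500 kPa.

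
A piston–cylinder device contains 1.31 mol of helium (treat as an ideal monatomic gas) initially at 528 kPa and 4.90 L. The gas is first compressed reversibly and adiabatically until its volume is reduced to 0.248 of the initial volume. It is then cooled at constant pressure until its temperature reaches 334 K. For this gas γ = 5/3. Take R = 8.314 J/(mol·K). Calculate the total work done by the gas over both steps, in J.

-8870 J

T₁ = P₁V₁/(nR) = 528×4.90/(1.31×8.314) = 238 K.
Step 1 — Adiabatic: TV^(γ−1) = const ⇒ T₂ = 238×(4.03)^0.667 = 602 K; PV^γ = const ⇒ P₂ = 5390 kPa.
ΔU = nCvΔT = 1.31×12.5×(602−238) = 5950 J.
Q = 0 for an adiabatic process, so W = −ΔU = -5950 J.
State after step 1: P = 5390 kPa, V = 1.22 L, T = 602 K.
Step 2 — Isobaric: P stays 5390 kPa; V/T = const ⇒ T₂ = 334 K, V₂ = 0.674 L.
W = PΔV = 5390×(0.674−1.22) kPa·L = -2920 J.
ΔU = nCvΔT = 1.31×12.5×(334−602) = -4370 J.
Q = ΔU + W = nCpΔT = -7290 J.
Net over both steps: W = -8870 J, Q = -7290 J, ΔU = 1580 J.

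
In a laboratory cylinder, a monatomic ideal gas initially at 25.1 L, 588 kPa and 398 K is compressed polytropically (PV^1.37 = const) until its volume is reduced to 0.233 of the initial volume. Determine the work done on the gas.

n = P₁V₁/(RT₁) = 588×25.1/(8.314×398) = 4.46 mol.
Polytropic n=1.37: T₂ = T₁(V₁/V₂)^(n−1) = 398×(4.29)^0.37 = 682 K; P₂ = P₁(V₁/V₂)^n = 4330 kPa.
W = (P₁V₁−P₂V₂)/(n−1) = (588×25.1−4330×5.85)/0.37 = -28500 J.
Work done on the gas = −W_by = 28500 J.

28500 J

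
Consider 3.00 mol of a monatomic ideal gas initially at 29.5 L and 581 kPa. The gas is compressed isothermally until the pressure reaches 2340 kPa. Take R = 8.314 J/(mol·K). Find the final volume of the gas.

T₁ = P₁V₁/(nR) = 581×29.5/(3.00×8.314) = 687 K.
Isothermal: T stays 687 K; PV = const ⇒ V₂ = 7.32 L, P₂ = 2340 kPa.

7.32 L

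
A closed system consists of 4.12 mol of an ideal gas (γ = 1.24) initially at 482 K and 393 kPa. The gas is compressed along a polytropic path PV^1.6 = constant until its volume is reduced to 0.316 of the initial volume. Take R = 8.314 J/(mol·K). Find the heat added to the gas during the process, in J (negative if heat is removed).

V₁ = nRT₁/P₁ = 4.12×8.314×482/393 = 42.0 L.
Polytropic n=1.6: T₂ = T₁(V₁/V₂)^(n−1) = 482×(3.16)^0.60 = 962 K; P₂ = P₁(V₁/V₂)^n = 2480 kPa.
W = (P₁V₁−P₂V₂)/(n−1) = (393×42.0−2480×13.3)/0.60 = -27400 J.
ΔU = nCvΔT = 4.12×34.6×(962−482) = 68500 J.
Q = ΔU + W = 41100 J.

41100 J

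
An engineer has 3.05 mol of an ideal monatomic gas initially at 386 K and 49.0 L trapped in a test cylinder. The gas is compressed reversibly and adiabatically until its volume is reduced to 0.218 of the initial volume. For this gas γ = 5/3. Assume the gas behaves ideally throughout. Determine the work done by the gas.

-25900 J

P₁ = nRT₁/V₁ = 3.05×8.314×386/49.0 = 200 kPa.
Adiabatic: TV^(γ−1) = const ⇒ T₂ = 386×(4.59)^0.667 = 1070 K; PV^γ = const ⇒ P₂ = 2530 kPa.
ΔU = nCvΔT = 3.05×12.5×(1070−386) = 25900 J.
Q = 0 for an adiabatic process, so W = −ΔU = -25900 J.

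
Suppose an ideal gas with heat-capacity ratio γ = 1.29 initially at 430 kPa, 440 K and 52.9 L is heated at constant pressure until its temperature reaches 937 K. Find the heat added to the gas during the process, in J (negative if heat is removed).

114000 J

n = P₁V₁/(RT₁) = 430×52.9/(8.314×440) = 6.22 mol.
Isobaric: P stays 430 kPa; V/T = const ⇒ T₂ = 937 K, V₂ = 113 L.
W = PΔV = 430×(113−52.9) kPa·L = 25700 J.
ΔU = nCvΔT = 6.22×28.7×(937−440) = 88600 J.
Q = ΔU + W = nCpΔT = 114000 J.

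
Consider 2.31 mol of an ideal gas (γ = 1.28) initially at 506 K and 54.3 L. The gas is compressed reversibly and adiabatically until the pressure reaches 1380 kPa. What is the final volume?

P₁ = nRT₁/V₁ = 2.31×8.314×506/54.3 = 179 kPa.
Adiabatic: T₂/T₁ = (P₂/P₁)^((γ−1)/γ) ⇒ T₂ = 506×(7.71)^0.219 = 791 K; V₂ = 11.0 L.

11.0 L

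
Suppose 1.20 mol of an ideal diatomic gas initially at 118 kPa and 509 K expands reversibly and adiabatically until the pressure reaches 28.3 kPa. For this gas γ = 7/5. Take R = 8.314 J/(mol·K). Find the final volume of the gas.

119 L

V₁ = nRT₁/P₁ = 1.20×8.314×509/118 = 43.0 L.
Adiabatic: T₂/T₁ = (P₂/P₁)^((γ−1)/γ) ⇒ T₂ = 509×(0.240)^0.286 = 338 K; V₂ = 119 L.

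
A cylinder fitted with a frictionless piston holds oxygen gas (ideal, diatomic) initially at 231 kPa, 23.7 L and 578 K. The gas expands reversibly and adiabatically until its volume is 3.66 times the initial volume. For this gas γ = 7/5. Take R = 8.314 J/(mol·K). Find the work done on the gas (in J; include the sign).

-5540 J

n = P₁V₁/(RT₁) = 231×23.7/(8.314×578) = 1.14 mol.
Adiabatic: TV^(γ−1) = const ⇒ T₂ = 578×(0.273)^0.400 = 344 K; PV^γ = const ⇒ P₂ = 37.6 kPa.
ΔU = nCvΔT = 1.14×20.8×(344−578) = -5540 J.
Q = 0 for an adiabatic process, so W = −ΔU = 5540 J.
Work done on the gas = −W_by = -5540 J.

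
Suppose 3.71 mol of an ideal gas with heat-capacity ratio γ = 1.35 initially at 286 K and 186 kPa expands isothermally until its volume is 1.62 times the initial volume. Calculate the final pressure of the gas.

115 kPa

V₁ = nRT₁/P₁ = 3.71×8.314×286/186 = 47.4 L.
Isothermal: T stays 286 K; PV = const ⇒ V₂ = 76.8 L, P₂ = 115 kPa.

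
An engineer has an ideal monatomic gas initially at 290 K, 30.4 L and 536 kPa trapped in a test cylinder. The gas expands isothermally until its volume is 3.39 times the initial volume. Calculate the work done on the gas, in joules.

n = P₁V₁/(RT₁) = 536×30.4/(8.314×290) = 6.76 mol.
Isothermal: T stays 290 K; PV = const ⇒ V₂ = 103 L, P₂ = 158 kPa.
W = nRT ln(V₂/V₁) = 6.76×8.314×290×ln(3.39) = 19900 J.
Work done on the gas = −W_by = -19900 J.

-19900 J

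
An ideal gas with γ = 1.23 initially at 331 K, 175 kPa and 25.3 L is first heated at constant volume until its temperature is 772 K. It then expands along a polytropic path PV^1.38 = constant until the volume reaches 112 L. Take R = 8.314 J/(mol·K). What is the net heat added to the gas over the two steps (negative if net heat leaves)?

18000 J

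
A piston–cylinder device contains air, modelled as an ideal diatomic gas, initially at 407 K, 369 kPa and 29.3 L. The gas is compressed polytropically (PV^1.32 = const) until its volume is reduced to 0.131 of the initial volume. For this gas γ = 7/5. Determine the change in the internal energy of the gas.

24800 J

n = P₁V₁/(RT₁) = 369×29.3/(8.314×407) = 3.20 mol.
Polytropic n=1.32: T₂ = T₁(V₁/V₂)^(n−1) = 407×(7.63)^0.32 = 780 K; P₂ = P₁(V₁/V₂)^n = 5400 kPa.
For an ideal gas ΔU = nCvΔT with Cv = (5/2)R = 20.8 J/(mol·K).
ΔU = 3.20×20.8×(780−407) = 24800 J.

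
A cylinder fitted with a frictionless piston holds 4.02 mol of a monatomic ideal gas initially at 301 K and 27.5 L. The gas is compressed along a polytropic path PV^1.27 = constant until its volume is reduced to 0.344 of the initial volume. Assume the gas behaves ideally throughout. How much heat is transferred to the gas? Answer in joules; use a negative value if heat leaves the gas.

-7400 J

P₁ = nRT₁/V₁ = 4.02×8.314×301/27.5 = 366 kPa.
Polytropic n=1.27: T₂ = T₁(V₁/V₂)^(n−1) = 301×(2.91)^0.27 = 402 K; P₂ = P₁(V₁/V₂)^n = 1420 kPa.
W = (P₁V₁−P₂V₂)/(n−1) = (366×27.5−1420×9.46)/0.27 = -12400 J.
ΔU = nCvΔT = 4.02×12.5×(402−301) = 5040 J.
Q = ΔU + W = -7400 J.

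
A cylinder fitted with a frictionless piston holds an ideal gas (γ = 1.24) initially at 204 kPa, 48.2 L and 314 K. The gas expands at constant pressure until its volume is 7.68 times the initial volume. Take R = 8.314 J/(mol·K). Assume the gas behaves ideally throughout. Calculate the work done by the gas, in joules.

65700 J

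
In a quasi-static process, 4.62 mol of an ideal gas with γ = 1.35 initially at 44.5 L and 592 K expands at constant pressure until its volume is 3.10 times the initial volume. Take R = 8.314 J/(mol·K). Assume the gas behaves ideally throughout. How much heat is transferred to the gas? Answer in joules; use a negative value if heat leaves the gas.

P₁ = nRT₁/V₁ = 4.62×8.314×592/44.5 = 511 kPa.
Isobaric: P stays 511 kPa; V/T = const ⇒ T₂ = 1840 K, V₂ = 138 L.
W = PΔV = 511×(138−44.5) kPa·L = 47800 J.
ΔU = nCvΔT = 4.62×23.8×(1840−592) = 136000 J.
Q = ΔU + W = nCpΔT = 184000 J.

184000 J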